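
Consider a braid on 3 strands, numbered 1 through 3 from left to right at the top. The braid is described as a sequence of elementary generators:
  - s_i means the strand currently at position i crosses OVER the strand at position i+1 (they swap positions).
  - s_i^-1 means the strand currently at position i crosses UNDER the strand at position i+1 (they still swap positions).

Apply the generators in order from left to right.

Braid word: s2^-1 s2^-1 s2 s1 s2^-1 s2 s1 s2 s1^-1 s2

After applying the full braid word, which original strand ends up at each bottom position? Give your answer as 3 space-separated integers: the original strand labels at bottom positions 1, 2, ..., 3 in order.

Gen 1 (s2^-1): strand 2 crosses under strand 3. Perm now: [1 3 2]
Gen 2 (s2^-1): strand 3 crosses under strand 2. Perm now: [1 2 3]
Gen 3 (s2): strand 2 crosses over strand 3. Perm now: [1 3 2]
Gen 4 (s1): strand 1 crosses over strand 3. Perm now: [3 1 2]
Gen 5 (s2^-1): strand 1 crosses under strand 2. Perm now: [3 2 1]
Gen 6 (s2): strand 2 crosses over strand 1. Perm now: [3 1 2]
Gen 7 (s1): strand 3 crosses over strand 1. Perm now: [1 3 2]
Gen 8 (s2): strand 3 crosses over strand 2. Perm now: [1 2 3]
Gen 9 (s1^-1): strand 1 crosses under strand 2. Perm now: [2 1 3]
Gen 10 (s2): strand 1 crosses over strand 3. Perm now: [2 3 1]

Answer: 2 3 1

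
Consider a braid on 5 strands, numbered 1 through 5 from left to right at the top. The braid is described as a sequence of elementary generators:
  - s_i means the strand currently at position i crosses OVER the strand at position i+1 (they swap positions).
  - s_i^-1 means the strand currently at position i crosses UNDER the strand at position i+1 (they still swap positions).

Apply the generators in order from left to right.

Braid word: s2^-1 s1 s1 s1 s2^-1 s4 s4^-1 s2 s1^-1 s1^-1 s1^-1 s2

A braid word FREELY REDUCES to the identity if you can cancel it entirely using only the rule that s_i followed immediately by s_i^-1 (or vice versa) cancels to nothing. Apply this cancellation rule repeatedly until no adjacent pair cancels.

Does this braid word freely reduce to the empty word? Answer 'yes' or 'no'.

Gen 1 (s2^-1): push. Stack: [s2^-1]
Gen 2 (s1): push. Stack: [s2^-1 s1]
Gen 3 (s1): push. Stack: [s2^-1 s1 s1]
Gen 4 (s1): push. Stack: [s2^-1 s1 s1 s1]
Gen 5 (s2^-1): push. Stack: [s2^-1 s1 s1 s1 s2^-1]
Gen 6 (s4): push. Stack: [s2^-1 s1 s1 s1 s2^-1 s4]
Gen 7 (s4^-1): cancels prior s4. Stack: [s2^-1 s1 s1 s1 s2^-1]
Gen 8 (s2): cancels prior s2^-1. Stack: [s2^-1 s1 s1 s1]
Gen 9 (s1^-1): cancels prior s1. Stack: [s2^-1 s1 s1]
Gen 10 (s1^-1): cancels prior s1. Stack: [s2^-1 s1]
Gen 11 (s1^-1): cancels prior s1. Stack: [s2^-1]
Gen 12 (s2): cancels prior s2^-1. Stack: []
Reduced word: (empty)

Answer: yes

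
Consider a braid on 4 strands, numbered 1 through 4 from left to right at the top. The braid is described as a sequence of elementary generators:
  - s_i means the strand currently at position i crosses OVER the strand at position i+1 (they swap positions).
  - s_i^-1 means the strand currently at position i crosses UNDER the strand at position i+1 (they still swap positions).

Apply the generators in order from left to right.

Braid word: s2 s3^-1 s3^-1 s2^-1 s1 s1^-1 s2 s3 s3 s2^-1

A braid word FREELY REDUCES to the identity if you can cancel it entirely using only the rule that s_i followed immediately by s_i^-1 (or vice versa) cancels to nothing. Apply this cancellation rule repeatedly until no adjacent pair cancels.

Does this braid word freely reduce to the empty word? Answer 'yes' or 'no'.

Gen 1 (s2): push. Stack: [s2]
Gen 2 (s3^-1): push. Stack: [s2 s3^-1]
Gen 3 (s3^-1): push. Stack: [s2 s3^-1 s3^-1]
Gen 4 (s2^-1): push. Stack: [s2 s3^-1 s3^-1 s2^-1]
Gen 5 (s1): push. Stack: [s2 s3^-1 s3^-1 s2^-1 s1]
Gen 6 (s1^-1): cancels prior s1. Stack: [s2 s3^-1 s3^-1 s2^-1]
Gen 7 (s2): cancels prior s2^-1. Stack: [s2 s3^-1 s3^-1]
Gen 8 (s3): cancels prior s3^-1. Stack: [s2 s3^-1]
Gen 9 (s3): cancels prior s3^-1. Stack: [s2]
Gen 10 (s2^-1): cancels prior s2. Stack: []
Reduced word: (empty)

Answer: yes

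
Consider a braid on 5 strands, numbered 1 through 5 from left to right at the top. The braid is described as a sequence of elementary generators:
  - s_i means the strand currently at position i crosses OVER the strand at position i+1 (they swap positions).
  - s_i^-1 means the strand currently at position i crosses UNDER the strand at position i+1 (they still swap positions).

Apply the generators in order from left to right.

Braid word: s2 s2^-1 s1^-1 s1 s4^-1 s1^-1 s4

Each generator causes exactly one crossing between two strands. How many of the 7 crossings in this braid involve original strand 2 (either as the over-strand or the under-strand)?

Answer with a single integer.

Gen 1: crossing 2x3. Involves strand 2? yes. Count so far: 1
Gen 2: crossing 3x2. Involves strand 2? yes. Count so far: 2
Gen 3: crossing 1x2. Involves strand 2? yes. Count so far: 3
Gen 4: crossing 2x1. Involves strand 2? yes. Count so far: 4
Gen 5: crossing 4x5. Involves strand 2? no. Count so far: 4
Gen 6: crossing 1x2. Involves strand 2? yes. Count so far: 5
Gen 7: crossing 5x4. Involves strand 2? no. Count so far: 5

Answer: 5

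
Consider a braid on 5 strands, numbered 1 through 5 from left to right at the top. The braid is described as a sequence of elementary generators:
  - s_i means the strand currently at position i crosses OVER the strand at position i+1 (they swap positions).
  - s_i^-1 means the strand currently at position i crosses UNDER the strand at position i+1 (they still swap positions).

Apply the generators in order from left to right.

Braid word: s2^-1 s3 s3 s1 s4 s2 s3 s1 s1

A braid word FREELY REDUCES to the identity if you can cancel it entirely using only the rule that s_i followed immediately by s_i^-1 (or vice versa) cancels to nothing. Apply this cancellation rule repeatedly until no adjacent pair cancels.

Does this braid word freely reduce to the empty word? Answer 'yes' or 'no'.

Answer: no

Derivation:
Gen 1 (s2^-1): push. Stack: [s2^-1]
Gen 2 (s3): push. Stack: [s2^-1 s3]
Gen 3 (s3): push. Stack: [s2^-1 s3 s3]
Gen 4 (s1): push. Stack: [s2^-1 s3 s3 s1]
Gen 5 (s4): push. Stack: [s2^-1 s3 s3 s1 s4]
Gen 6 (s2): push. Stack: [s2^-1 s3 s3 s1 s4 s2]
Gen 7 (s3): push. Stack: [s2^-1 s3 s3 s1 s4 s2 s3]
Gen 8 (s1): push. Stack: [s2^-1 s3 s3 s1 s4 s2 s3 s1]
Gen 9 (s1): push. Stack: [s2^-1 s3 s3 s1 s4 s2 s3 s1 s1]
Reduced word: s2^-1 s3 s3 s1 s4 s2 s3 s1 s1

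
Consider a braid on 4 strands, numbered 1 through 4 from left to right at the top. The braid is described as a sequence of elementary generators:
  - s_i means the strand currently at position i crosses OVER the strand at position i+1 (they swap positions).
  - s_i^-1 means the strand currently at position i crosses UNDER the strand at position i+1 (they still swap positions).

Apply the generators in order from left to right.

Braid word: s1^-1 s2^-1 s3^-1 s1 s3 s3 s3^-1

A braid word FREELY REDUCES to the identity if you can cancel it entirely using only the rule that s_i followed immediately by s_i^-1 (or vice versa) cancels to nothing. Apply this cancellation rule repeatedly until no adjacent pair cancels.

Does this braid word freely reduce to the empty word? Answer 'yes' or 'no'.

Gen 1 (s1^-1): push. Stack: [s1^-1]
Gen 2 (s2^-1): push. Stack: [s1^-1 s2^-1]
Gen 3 (s3^-1): push. Stack: [s1^-1 s2^-1 s3^-1]
Gen 4 (s1): push. Stack: [s1^-1 s2^-1 s3^-1 s1]
Gen 5 (s3): push. Stack: [s1^-1 s2^-1 s3^-1 s1 s3]
Gen 6 (s3): push. Stack: [s1^-1 s2^-1 s3^-1 s1 s3 s3]
Gen 7 (s3^-1): cancels prior s3. Stack: [s1^-1 s2^-1 s3^-1 s1 s3]
Reduced word: s1^-1 s2^-1 s3^-1 s1 s3

Answer: no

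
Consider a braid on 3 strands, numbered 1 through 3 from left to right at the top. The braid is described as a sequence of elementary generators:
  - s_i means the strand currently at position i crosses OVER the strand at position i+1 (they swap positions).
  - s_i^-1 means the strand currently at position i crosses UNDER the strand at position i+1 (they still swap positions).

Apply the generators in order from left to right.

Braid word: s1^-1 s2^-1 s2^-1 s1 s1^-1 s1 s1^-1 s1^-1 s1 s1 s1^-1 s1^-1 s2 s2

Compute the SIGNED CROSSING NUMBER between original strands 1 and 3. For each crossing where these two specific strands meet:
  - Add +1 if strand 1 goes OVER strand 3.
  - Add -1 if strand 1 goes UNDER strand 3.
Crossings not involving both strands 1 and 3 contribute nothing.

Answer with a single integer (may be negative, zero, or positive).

Gen 1: crossing 1x2. Both 1&3? no. Sum: 0
Gen 2: 1 under 3. Both 1&3? yes. Contrib: -1. Sum: -1
Gen 3: 3 under 1. Both 1&3? yes. Contrib: +1. Sum: 0
Gen 4: crossing 2x1. Both 1&3? no. Sum: 0
Gen 5: crossing 1x2. Both 1&3? no. Sum: 0
Gen 6: crossing 2x1. Both 1&3? no. Sum: 0
Gen 7: crossing 1x2. Both 1&3? no. Sum: 0
Gen 8: crossing 2x1. Both 1&3? no. Sum: 0
Gen 9: crossing 1x2. Both 1&3? no. Sum: 0
Gen 10: crossing 2x1. Both 1&3? no. Sum: 0
Gen 11: crossing 1x2. Both 1&3? no. Sum: 0
Gen 12: crossing 2x1. Both 1&3? no. Sum: 0
Gen 13: crossing 2x3. Both 1&3? no. Sum: 0
Gen 14: crossing 3x2. Both 1&3? no. Sum: 0

Answer: 0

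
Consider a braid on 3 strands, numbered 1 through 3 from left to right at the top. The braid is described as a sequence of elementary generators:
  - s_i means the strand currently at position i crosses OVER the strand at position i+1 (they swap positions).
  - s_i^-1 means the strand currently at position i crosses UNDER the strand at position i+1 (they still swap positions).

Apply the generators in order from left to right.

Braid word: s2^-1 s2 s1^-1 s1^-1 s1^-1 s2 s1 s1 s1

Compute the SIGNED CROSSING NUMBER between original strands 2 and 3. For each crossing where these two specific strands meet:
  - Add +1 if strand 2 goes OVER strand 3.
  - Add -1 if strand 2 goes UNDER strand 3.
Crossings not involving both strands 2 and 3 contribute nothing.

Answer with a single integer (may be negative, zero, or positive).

Gen 1: 2 under 3. Both 2&3? yes. Contrib: -1. Sum: -1
Gen 2: 3 over 2. Both 2&3? yes. Contrib: -1. Sum: -2
Gen 3: crossing 1x2. Both 2&3? no. Sum: -2
Gen 4: crossing 2x1. Both 2&3? no. Sum: -2
Gen 5: crossing 1x2. Both 2&3? no. Sum: -2
Gen 6: crossing 1x3. Both 2&3? no. Sum: -2
Gen 7: 2 over 3. Both 2&3? yes. Contrib: +1. Sum: -1
Gen 8: 3 over 2. Both 2&3? yes. Contrib: -1. Sum: -2
Gen 9: 2 over 3. Both 2&3? yes. Contrib: +1. Sum: -1

Answer: -1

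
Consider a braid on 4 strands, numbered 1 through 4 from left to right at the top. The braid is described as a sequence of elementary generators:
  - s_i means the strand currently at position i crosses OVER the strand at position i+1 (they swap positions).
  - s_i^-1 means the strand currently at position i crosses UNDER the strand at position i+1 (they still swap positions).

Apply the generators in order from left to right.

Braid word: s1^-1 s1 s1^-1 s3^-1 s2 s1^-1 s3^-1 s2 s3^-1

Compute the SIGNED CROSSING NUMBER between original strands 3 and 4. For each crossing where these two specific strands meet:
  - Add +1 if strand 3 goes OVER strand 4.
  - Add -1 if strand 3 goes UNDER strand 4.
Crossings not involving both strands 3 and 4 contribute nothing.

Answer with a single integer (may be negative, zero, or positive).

Answer: -1

Derivation:
Gen 1: crossing 1x2. Both 3&4? no. Sum: 0
Gen 2: crossing 2x1. Both 3&4? no. Sum: 0
Gen 3: crossing 1x2. Both 3&4? no. Sum: 0
Gen 4: 3 under 4. Both 3&4? yes. Contrib: -1. Sum: -1
Gen 5: crossing 1x4. Both 3&4? no. Sum: -1
Gen 6: crossing 2x4. Both 3&4? no. Sum: -1
Gen 7: crossing 1x3. Both 3&4? no. Sum: -1
Gen 8: crossing 2x3. Both 3&4? no. Sum: -1
Gen 9: crossing 2x1. Both 3&4? no. Sum: -1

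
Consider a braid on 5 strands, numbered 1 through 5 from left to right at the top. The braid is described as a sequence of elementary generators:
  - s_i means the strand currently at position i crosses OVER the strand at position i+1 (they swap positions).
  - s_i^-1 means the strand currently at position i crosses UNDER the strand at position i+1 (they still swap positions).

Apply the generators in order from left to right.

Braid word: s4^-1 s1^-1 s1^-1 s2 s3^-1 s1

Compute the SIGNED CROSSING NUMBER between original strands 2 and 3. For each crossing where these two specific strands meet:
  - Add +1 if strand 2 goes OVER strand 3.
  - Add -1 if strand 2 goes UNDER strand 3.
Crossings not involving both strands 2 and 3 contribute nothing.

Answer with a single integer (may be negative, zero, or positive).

Answer: 1

Derivation:
Gen 1: crossing 4x5. Both 2&3? no. Sum: 0
Gen 2: crossing 1x2. Both 2&3? no. Sum: 0
Gen 3: crossing 2x1. Both 2&3? no. Sum: 0
Gen 4: 2 over 3. Both 2&3? yes. Contrib: +1. Sum: 1
Gen 5: crossing 2x5. Both 2&3? no. Sum: 1
Gen 6: crossing 1x3. Both 2&3? no. Sum: 1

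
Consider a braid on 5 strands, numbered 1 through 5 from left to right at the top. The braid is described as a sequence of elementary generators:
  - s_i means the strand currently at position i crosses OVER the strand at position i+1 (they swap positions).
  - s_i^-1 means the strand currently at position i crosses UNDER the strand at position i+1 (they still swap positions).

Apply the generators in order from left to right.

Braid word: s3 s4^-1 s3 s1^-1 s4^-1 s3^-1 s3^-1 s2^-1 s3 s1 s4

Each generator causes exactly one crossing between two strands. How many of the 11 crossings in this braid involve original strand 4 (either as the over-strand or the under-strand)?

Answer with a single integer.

Gen 1: crossing 3x4. Involves strand 4? yes. Count so far: 1
Gen 2: crossing 3x5. Involves strand 4? no. Count so far: 1
Gen 3: crossing 4x5. Involves strand 4? yes. Count so far: 2
Gen 4: crossing 1x2. Involves strand 4? no. Count so far: 2
Gen 5: crossing 4x3. Involves strand 4? yes. Count so far: 3
Gen 6: crossing 5x3. Involves strand 4? no. Count so far: 3
Gen 7: crossing 3x5. Involves strand 4? no. Count so far: 3
Gen 8: crossing 1x5. Involves strand 4? no. Count so far: 3
Gen 9: crossing 1x3. Involves strand 4? no. Count so far: 3
Gen 10: crossing 2x5. Involves strand 4? no. Count so far: 3
Gen 11: crossing 1x4. Involves strand 4? yes. Count so far: 4

Answer: 4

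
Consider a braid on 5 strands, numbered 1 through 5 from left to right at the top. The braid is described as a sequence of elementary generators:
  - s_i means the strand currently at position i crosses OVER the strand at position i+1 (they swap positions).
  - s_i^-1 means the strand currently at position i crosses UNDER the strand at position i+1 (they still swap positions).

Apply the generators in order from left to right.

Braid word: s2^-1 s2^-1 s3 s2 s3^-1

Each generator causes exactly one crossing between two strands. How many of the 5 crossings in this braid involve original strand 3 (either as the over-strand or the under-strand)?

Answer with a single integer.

Answer: 4

Derivation:
Gen 1: crossing 2x3. Involves strand 3? yes. Count so far: 1
Gen 2: crossing 3x2. Involves strand 3? yes. Count so far: 2
Gen 3: crossing 3x4. Involves strand 3? yes. Count so far: 3
Gen 4: crossing 2x4. Involves strand 3? no. Count so far: 3
Gen 5: crossing 2x3. Involves strand 3? yes. Count so far: 4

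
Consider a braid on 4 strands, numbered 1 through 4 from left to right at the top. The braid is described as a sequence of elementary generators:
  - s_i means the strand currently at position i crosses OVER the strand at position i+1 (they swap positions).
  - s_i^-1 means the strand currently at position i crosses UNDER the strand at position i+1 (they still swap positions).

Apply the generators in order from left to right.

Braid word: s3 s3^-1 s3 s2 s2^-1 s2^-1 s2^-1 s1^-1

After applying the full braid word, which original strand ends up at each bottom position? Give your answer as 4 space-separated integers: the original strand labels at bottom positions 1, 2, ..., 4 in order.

Gen 1 (s3): strand 3 crosses over strand 4. Perm now: [1 2 4 3]
Gen 2 (s3^-1): strand 4 crosses under strand 3. Perm now: [1 2 3 4]
Gen 3 (s3): strand 3 crosses over strand 4. Perm now: [1 2 4 3]
Gen 4 (s2): strand 2 crosses over strand 4. Perm now: [1 4 2 3]
Gen 5 (s2^-1): strand 4 crosses under strand 2. Perm now: [1 2 4 3]
Gen 6 (s2^-1): strand 2 crosses under strand 4. Perm now: [1 4 2 3]
Gen 7 (s2^-1): strand 4 crosses under strand 2. Perm now: [1 2 4 3]
Gen 8 (s1^-1): strand 1 crosses under strand 2. Perm now: [2 1 4 3]

Answer: 2 1 4 3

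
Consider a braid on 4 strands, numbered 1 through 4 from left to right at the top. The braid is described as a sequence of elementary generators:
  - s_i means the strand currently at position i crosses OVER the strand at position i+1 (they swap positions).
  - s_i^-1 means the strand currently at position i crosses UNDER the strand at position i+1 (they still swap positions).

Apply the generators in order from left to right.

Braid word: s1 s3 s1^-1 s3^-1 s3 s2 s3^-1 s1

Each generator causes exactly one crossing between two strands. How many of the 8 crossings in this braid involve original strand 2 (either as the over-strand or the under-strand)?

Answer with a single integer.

Gen 1: crossing 1x2. Involves strand 2? yes. Count so far: 1
Gen 2: crossing 3x4. Involves strand 2? no. Count so far: 1
Gen 3: crossing 2x1. Involves strand 2? yes. Count so far: 2
Gen 4: crossing 4x3. Involves strand 2? no. Count so far: 2
Gen 5: crossing 3x4. Involves strand 2? no. Count so far: 2
Gen 6: crossing 2x4. Involves strand 2? yes. Count so far: 3
Gen 7: crossing 2x3. Involves strand 2? yes. Count so far: 4
Gen 8: crossing 1x4. Involves strand 2? no. Count so far: 4

Answer: 4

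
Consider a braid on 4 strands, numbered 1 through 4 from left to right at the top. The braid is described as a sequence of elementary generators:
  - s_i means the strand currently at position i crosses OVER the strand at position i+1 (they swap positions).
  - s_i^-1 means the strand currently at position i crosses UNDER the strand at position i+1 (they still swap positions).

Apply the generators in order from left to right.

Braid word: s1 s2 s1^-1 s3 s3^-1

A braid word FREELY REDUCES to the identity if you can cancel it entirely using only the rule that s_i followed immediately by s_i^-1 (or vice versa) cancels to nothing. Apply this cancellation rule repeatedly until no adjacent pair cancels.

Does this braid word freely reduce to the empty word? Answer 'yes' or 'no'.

Gen 1 (s1): push. Stack: [s1]
Gen 2 (s2): push. Stack: [s1 s2]
Gen 3 (s1^-1): push. Stack: [s1 s2 s1^-1]
Gen 4 (s3): push. Stack: [s1 s2 s1^-1 s3]
Gen 5 (s3^-1): cancels prior s3. Stack: [s1 s2 s1^-1]
Reduced word: s1 s2 s1^-1

Answer: no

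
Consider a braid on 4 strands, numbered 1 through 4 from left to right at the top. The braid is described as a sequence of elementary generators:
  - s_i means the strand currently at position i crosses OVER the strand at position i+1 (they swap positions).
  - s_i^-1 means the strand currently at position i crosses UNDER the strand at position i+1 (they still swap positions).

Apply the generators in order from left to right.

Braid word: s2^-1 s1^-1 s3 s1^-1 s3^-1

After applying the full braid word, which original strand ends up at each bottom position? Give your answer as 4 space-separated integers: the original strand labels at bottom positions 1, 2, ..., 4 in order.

Answer: 1 3 2 4

Derivation:
Gen 1 (s2^-1): strand 2 crosses under strand 3. Perm now: [1 3 2 4]
Gen 2 (s1^-1): strand 1 crosses under strand 3. Perm now: [3 1 2 4]
Gen 3 (s3): strand 2 crosses over strand 4. Perm now: [3 1 4 2]
Gen 4 (s1^-1): strand 3 crosses under strand 1. Perm now: [1 3 4 2]
Gen 5 (s3^-1): strand 4 crosses under strand 2. Perm now: [1 3 2 4]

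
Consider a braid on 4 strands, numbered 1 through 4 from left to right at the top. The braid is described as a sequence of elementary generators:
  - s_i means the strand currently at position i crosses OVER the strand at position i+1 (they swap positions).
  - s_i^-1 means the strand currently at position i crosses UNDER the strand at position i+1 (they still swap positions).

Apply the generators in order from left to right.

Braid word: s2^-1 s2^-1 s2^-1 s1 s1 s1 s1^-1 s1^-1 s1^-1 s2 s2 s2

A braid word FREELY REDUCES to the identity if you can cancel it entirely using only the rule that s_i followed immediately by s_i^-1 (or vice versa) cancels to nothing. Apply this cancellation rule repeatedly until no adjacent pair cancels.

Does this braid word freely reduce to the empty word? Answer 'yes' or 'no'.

Answer: yes

Derivation:
Gen 1 (s2^-1): push. Stack: [s2^-1]
Gen 2 (s2^-1): push. Stack: [s2^-1 s2^-1]
Gen 3 (s2^-1): push. Stack: [s2^-1 s2^-1 s2^-1]
Gen 4 (s1): push. Stack: [s2^-1 s2^-1 s2^-1 s1]
Gen 5 (s1): push. Stack: [s2^-1 s2^-1 s2^-1 s1 s1]
Gen 6 (s1): push. Stack: [s2^-1 s2^-1 s2^-1 s1 s1 s1]
Gen 7 (s1^-1): cancels prior s1. Stack: [s2^-1 s2^-1 s2^-1 s1 s1]
Gen 8 (s1^-1): cancels prior s1. Stack: [s2^-1 s2^-1 s2^-1 s1]
Gen 9 (s1^-1): cancels prior s1. Stack: [s2^-1 s2^-1 s2^-1]
Gen 10 (s2): cancels prior s2^-1. Stack: [s2^-1 s2^-1]
Gen 11 (s2): cancels prior s2^-1. Stack: [s2^-1]
Gen 12 (s2): cancels prior s2^-1. Stack: []
Reduced word: (empty)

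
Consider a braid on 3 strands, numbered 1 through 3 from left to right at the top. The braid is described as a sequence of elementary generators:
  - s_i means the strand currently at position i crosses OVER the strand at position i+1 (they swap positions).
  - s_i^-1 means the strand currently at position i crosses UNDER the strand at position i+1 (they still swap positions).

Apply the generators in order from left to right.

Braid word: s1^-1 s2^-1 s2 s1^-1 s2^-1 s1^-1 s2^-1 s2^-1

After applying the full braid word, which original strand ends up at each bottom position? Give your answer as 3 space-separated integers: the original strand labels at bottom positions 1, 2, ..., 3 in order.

Answer: 3 1 2

Derivation:
Gen 1 (s1^-1): strand 1 crosses under strand 2. Perm now: [2 1 3]
Gen 2 (s2^-1): strand 1 crosses under strand 3. Perm now: [2 3 1]
Gen 3 (s2): strand 3 crosses over strand 1. Perm now: [2 1 3]
Gen 4 (s1^-1): strand 2 crosses under strand 1. Perm now: [1 2 3]
Gen 5 (s2^-1): strand 2 crosses under strand 3. Perm now: [1 3 2]
Gen 6 (s1^-1): strand 1 crosses under strand 3. Perm now: [3 1 2]
Gen 7 (s2^-1): strand 1 crosses under strand 2. Perm now: [3 2 1]
Gen 8 (s2^-1): strand 2 crosses under strand 1. Perm now: [3 1 2]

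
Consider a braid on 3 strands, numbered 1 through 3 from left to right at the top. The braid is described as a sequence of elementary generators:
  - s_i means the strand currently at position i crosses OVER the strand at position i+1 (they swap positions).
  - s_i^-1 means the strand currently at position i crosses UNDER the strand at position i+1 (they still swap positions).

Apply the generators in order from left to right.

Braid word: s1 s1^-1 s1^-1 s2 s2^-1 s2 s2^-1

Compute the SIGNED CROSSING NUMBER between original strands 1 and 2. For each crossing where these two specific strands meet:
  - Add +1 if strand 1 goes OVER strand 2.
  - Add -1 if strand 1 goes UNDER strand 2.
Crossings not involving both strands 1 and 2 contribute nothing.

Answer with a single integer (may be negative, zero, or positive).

Answer: 1

Derivation:
Gen 1: 1 over 2. Both 1&2? yes. Contrib: +1. Sum: 1
Gen 2: 2 under 1. Both 1&2? yes. Contrib: +1. Sum: 2
Gen 3: 1 under 2. Both 1&2? yes. Contrib: -1. Sum: 1
Gen 4: crossing 1x3. Both 1&2? no. Sum: 1
Gen 5: crossing 3x1. Both 1&2? no. Sum: 1
Gen 6: crossing 1x3. Both 1&2? no. Sum: 1
Gen 7: crossing 3x1. Both 1&2? no. Sum: 1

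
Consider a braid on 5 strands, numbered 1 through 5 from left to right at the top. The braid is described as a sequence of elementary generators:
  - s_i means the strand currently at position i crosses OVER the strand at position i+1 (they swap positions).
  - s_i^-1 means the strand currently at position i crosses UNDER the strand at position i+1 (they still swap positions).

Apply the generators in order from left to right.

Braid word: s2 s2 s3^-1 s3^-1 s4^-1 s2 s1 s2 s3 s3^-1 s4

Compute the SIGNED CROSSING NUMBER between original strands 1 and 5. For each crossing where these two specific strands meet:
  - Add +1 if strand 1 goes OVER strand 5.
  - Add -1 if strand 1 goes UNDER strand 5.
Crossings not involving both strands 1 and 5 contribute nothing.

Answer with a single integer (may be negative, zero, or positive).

Answer: 2

Derivation:
Gen 1: crossing 2x3. Both 1&5? no. Sum: 0
Gen 2: crossing 3x2. Both 1&5? no. Sum: 0
Gen 3: crossing 3x4. Both 1&5? no. Sum: 0
Gen 4: crossing 4x3. Both 1&5? no. Sum: 0
Gen 5: crossing 4x5. Both 1&5? no. Sum: 0
Gen 6: crossing 2x3. Both 1&5? no. Sum: 0
Gen 7: crossing 1x3. Both 1&5? no. Sum: 0
Gen 8: crossing 1x2. Both 1&5? no. Sum: 0
Gen 9: 1 over 5. Both 1&5? yes. Contrib: +1. Sum: 1
Gen 10: 5 under 1. Both 1&5? yes. Contrib: +1. Sum: 2
Gen 11: crossing 5x4. Both 1&5? no. Sum: 2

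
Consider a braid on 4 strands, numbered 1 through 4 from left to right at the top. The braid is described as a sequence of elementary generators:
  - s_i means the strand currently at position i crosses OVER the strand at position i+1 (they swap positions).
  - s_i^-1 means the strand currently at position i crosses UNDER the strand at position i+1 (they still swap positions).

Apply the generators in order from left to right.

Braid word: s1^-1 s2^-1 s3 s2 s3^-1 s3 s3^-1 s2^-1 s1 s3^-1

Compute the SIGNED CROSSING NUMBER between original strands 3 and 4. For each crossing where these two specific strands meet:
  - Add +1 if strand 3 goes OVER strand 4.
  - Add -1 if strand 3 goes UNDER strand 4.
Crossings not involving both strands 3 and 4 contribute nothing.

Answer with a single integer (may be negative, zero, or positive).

Gen 1: crossing 1x2. Both 3&4? no. Sum: 0
Gen 2: crossing 1x3. Both 3&4? no. Sum: 0
Gen 3: crossing 1x4. Both 3&4? no. Sum: 0
Gen 4: 3 over 4. Both 3&4? yes. Contrib: +1. Sum: 1
Gen 5: crossing 3x1. Both 3&4? no. Sum: 1
Gen 6: crossing 1x3. Both 3&4? no. Sum: 1
Gen 7: crossing 3x1. Both 3&4? no. Sum: 1
Gen 8: crossing 4x1. Both 3&4? no. Sum: 1
Gen 9: crossing 2x1. Both 3&4? no. Sum: 1
Gen 10: 4 under 3. Both 3&4? yes. Contrib: +1. Sum: 2

Answer: 2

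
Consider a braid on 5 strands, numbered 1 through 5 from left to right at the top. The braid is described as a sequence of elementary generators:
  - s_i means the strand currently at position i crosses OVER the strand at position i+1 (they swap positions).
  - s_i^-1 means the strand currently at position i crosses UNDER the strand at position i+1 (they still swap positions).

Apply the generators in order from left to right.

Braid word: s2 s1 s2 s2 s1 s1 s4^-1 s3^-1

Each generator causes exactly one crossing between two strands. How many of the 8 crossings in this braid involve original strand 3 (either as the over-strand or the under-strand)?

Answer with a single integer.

Answer: 4

Derivation:
Gen 1: crossing 2x3. Involves strand 3? yes. Count so far: 1
Gen 2: crossing 1x3. Involves strand 3? yes. Count so far: 2
Gen 3: crossing 1x2. Involves strand 3? no. Count so far: 2
Gen 4: crossing 2x1. Involves strand 3? no. Count so far: 2
Gen 5: crossing 3x1. Involves strand 3? yes. Count so far: 3
Gen 6: crossing 1x3. Involves strand 3? yes. Count so far: 4
Gen 7: crossing 4x5. Involves strand 3? no. Count so far: 4
Gen 8: crossing 2x5. Involves strand 3? no. Count so far: 4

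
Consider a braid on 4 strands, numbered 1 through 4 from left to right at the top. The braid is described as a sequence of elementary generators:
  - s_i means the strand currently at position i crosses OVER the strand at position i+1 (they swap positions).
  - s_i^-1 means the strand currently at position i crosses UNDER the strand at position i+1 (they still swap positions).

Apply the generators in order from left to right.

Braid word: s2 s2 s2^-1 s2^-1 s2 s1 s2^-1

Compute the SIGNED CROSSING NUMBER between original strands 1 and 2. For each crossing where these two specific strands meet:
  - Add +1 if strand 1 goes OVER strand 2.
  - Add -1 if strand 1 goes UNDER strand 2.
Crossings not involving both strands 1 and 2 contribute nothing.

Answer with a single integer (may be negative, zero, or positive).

Gen 1: crossing 2x3. Both 1&2? no. Sum: 0
Gen 2: crossing 3x2. Both 1&2? no. Sum: 0
Gen 3: crossing 2x3. Both 1&2? no. Sum: 0
Gen 4: crossing 3x2. Both 1&2? no. Sum: 0
Gen 5: crossing 2x3. Both 1&2? no. Sum: 0
Gen 6: crossing 1x3. Both 1&2? no. Sum: 0
Gen 7: 1 under 2. Both 1&2? yes. Contrib: -1. Sum: -1

Answer: -1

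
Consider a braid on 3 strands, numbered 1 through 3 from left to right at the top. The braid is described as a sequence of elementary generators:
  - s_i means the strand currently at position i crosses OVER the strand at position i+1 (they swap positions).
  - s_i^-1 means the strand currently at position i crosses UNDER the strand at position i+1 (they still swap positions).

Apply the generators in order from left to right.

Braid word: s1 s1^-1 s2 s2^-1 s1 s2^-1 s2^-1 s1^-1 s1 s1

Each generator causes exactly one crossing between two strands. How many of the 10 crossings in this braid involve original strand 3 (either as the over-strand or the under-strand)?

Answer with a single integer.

Answer: 4

Derivation:
Gen 1: crossing 1x2. Involves strand 3? no. Count so far: 0
Gen 2: crossing 2x1. Involves strand 3? no. Count so far: 0
Gen 3: crossing 2x3. Involves strand 3? yes. Count so far: 1
Gen 4: crossing 3x2. Involves strand 3? yes. Count so far: 2
Gen 5: crossing 1x2. Involves strand 3? no. Count so far: 2
Gen 6: crossing 1x3. Involves strand 3? yes. Count so far: 3
Gen 7: crossing 3x1. Involves strand 3? yes. Count so far: 4
Gen 8: crossing 2x1. Involves strand 3? no. Count so far: 4
Gen 9: crossing 1x2. Involves strand 3? no. Count so far: 4
Gen 10: crossing 2x1. Involves strand 3? no. Count so far: 4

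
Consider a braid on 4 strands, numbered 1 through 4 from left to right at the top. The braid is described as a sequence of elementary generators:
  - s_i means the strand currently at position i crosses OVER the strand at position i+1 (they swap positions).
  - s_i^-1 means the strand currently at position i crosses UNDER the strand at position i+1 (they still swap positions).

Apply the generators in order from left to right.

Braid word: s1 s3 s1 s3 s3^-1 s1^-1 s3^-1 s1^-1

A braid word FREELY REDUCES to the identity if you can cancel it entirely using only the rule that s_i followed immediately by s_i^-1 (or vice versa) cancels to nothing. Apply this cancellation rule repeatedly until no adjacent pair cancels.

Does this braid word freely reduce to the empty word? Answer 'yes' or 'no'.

Answer: yes

Derivation:
Gen 1 (s1): push. Stack: [s1]
Gen 2 (s3): push. Stack: [s1 s3]
Gen 3 (s1): push. Stack: [s1 s3 s1]
Gen 4 (s3): push. Stack: [s1 s3 s1 s3]
Gen 5 (s3^-1): cancels prior s3. Stack: [s1 s3 s1]
Gen 6 (s1^-1): cancels prior s1. Stack: [s1 s3]
Gen 7 (s3^-1): cancels prior s3. Stack: [s1]
Gen 8 (s1^-1): cancels prior s1. Stack: []
Reduced word: (empty)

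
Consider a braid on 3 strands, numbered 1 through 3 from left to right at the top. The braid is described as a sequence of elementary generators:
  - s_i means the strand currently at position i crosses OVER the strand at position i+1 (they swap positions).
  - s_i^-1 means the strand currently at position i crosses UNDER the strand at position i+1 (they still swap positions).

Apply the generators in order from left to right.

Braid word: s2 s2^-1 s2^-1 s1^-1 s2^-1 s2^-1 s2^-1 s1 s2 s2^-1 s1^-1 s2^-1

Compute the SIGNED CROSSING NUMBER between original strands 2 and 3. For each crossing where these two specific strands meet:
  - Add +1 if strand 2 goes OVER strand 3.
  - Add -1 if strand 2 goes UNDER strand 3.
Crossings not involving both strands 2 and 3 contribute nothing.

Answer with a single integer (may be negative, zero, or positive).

Gen 1: 2 over 3. Both 2&3? yes. Contrib: +1. Sum: 1
Gen 2: 3 under 2. Both 2&3? yes. Contrib: +1. Sum: 2
Gen 3: 2 under 3. Both 2&3? yes. Contrib: -1. Sum: 1
Gen 4: crossing 1x3. Both 2&3? no. Sum: 1
Gen 5: crossing 1x2. Both 2&3? no. Sum: 1
Gen 6: crossing 2x1. Both 2&3? no. Sum: 1
Gen 7: crossing 1x2. Both 2&3? no. Sum: 1
Gen 8: 3 over 2. Both 2&3? yes. Contrib: -1. Sum: 0
Gen 9: crossing 3x1. Both 2&3? no. Sum: 0
Gen 10: crossing 1x3. Both 2&3? no. Sum: 0
Gen 11: 2 under 3. Both 2&3? yes. Contrib: -1. Sum: -1
Gen 12: crossing 2x1. Both 2&3? no. Sum: -1

Answer: -1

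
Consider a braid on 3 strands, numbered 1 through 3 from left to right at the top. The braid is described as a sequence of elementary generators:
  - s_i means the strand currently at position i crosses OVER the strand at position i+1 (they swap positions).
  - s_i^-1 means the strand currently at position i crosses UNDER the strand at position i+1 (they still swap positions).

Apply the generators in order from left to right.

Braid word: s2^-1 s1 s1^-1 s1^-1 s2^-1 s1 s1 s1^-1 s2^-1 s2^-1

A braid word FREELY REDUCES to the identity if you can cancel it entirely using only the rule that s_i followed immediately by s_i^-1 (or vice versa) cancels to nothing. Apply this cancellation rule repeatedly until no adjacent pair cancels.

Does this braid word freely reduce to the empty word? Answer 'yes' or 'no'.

Gen 1 (s2^-1): push. Stack: [s2^-1]
Gen 2 (s1): push. Stack: [s2^-1 s1]
Gen 3 (s1^-1): cancels prior s1. Stack: [s2^-1]
Gen 4 (s1^-1): push. Stack: [s2^-1 s1^-1]
Gen 5 (s2^-1): push. Stack: [s2^-1 s1^-1 s2^-1]
Gen 6 (s1): push. Stack: [s2^-1 s1^-1 s2^-1 s1]
Gen 7 (s1): push. Stack: [s2^-1 s1^-1 s2^-1 s1 s1]
Gen 8 (s1^-1): cancels prior s1. Stack: [s2^-1 s1^-1 s2^-1 s1]
Gen 9 (s2^-1): push. Stack: [s2^-1 s1^-1 s2^-1 s1 s2^-1]
Gen 10 (s2^-1): push. Stack: [s2^-1 s1^-1 s2^-1 s1 s2^-1 s2^-1]
Reduced word: s2^-1 s1^-1 s2^-1 s1 s2^-1 s2^-1

Answer: no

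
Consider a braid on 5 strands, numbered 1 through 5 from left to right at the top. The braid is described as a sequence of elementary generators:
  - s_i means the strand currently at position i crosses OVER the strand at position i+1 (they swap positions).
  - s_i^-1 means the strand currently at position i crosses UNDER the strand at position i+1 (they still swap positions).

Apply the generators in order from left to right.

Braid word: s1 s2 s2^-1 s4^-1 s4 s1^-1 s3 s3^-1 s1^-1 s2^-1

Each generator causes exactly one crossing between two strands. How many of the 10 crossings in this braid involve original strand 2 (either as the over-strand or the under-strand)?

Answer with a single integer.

Gen 1: crossing 1x2. Involves strand 2? yes. Count so far: 1
Gen 2: crossing 1x3. Involves strand 2? no. Count so far: 1
Gen 3: crossing 3x1. Involves strand 2? no. Count so far: 1
Gen 4: crossing 4x5. Involves strand 2? no. Count so far: 1
Gen 5: crossing 5x4. Involves strand 2? no. Count so far: 1
Gen 6: crossing 2x1. Involves strand 2? yes. Count so far: 2
Gen 7: crossing 3x4. Involves strand 2? no. Count so far: 2
Gen 8: crossing 4x3. Involves strand 2? no. Count so far: 2
Gen 9: crossing 1x2. Involves strand 2? yes. Count so far: 3
Gen 10: crossing 1x3. Involves strand 2? no. Count so far: 3

Answer: 3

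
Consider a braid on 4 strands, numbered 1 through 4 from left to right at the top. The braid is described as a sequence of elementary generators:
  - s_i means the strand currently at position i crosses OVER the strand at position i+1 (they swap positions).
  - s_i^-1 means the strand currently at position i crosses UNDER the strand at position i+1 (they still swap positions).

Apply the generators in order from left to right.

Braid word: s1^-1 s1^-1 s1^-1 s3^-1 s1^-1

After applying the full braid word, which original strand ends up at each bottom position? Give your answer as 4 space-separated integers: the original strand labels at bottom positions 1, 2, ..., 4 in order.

Gen 1 (s1^-1): strand 1 crosses under strand 2. Perm now: [2 1 3 4]
Gen 2 (s1^-1): strand 2 crosses under strand 1. Perm now: [1 2 3 4]
Gen 3 (s1^-1): strand 1 crosses under strand 2. Perm now: [2 1 3 4]
Gen 4 (s3^-1): strand 3 crosses under strand 4. Perm now: [2 1 4 3]
Gen 5 (s1^-1): strand 2 crosses under strand 1. Perm now: [1 2 4 3]

Answer: 1 2 4 3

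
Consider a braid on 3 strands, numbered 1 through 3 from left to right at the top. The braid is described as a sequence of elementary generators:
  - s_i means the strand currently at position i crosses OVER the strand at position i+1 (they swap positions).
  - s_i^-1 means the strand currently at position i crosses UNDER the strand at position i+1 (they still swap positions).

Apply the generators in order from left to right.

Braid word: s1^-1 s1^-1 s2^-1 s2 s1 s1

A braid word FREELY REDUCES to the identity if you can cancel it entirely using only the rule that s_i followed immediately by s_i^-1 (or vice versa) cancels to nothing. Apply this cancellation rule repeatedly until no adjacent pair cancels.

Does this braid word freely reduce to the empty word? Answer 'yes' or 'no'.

Gen 1 (s1^-1): push. Stack: [s1^-1]
Gen 2 (s1^-1): push. Stack: [s1^-1 s1^-1]
Gen 3 (s2^-1): push. Stack: [s1^-1 s1^-1 s2^-1]
Gen 4 (s2): cancels prior s2^-1. Stack: [s1^-1 s1^-1]
Gen 5 (s1): cancels prior s1^-1. Stack: [s1^-1]
Gen 6 (s1): cancels prior s1^-1. Stack: []
Reduced word: (empty)

Answer: yes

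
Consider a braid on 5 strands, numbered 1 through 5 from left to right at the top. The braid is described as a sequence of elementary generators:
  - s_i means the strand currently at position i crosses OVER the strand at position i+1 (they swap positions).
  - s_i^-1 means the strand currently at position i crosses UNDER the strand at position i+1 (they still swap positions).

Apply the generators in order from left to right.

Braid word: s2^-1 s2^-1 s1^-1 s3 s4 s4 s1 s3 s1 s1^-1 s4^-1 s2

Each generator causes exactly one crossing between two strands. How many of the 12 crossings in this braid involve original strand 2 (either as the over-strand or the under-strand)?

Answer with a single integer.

Answer: 7

Derivation:
Gen 1: crossing 2x3. Involves strand 2? yes. Count so far: 1
Gen 2: crossing 3x2. Involves strand 2? yes. Count so far: 2
Gen 3: crossing 1x2. Involves strand 2? yes. Count so far: 3
Gen 4: crossing 3x4. Involves strand 2? no. Count so far: 3
Gen 5: crossing 3x5. Involves strand 2? no. Count so far: 3
Gen 6: crossing 5x3. Involves strand 2? no. Count so far: 3
Gen 7: crossing 2x1. Involves strand 2? yes. Count so far: 4
Gen 8: crossing 4x3. Involves strand 2? no. Count so far: 4
Gen 9: crossing 1x2. Involves strand 2? yes. Count so far: 5
Gen 10: crossing 2x1. Involves strand 2? yes. Count so far: 6
Gen 11: crossing 4x5. Involves strand 2? no. Count so far: 6
Gen 12: crossing 2x3. Involves strand 2? yes. Count so far: 7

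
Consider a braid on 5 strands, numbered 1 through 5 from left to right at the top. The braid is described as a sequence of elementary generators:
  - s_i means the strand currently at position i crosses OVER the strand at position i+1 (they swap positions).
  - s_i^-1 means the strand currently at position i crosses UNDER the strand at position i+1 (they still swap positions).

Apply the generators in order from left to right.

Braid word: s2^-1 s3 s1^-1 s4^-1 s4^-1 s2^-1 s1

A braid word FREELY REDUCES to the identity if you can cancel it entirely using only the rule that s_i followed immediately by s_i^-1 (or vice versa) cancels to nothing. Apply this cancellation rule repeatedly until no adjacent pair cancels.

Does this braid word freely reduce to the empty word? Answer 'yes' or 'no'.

Gen 1 (s2^-1): push. Stack: [s2^-1]
Gen 2 (s3): push. Stack: [s2^-1 s3]
Gen 3 (s1^-1): push. Stack: [s2^-1 s3 s1^-1]
Gen 4 (s4^-1): push. Stack: [s2^-1 s3 s1^-1 s4^-1]
Gen 5 (s4^-1): push. Stack: [s2^-1 s3 s1^-1 s4^-1 s4^-1]
Gen 6 (s2^-1): push. Stack: [s2^-1 s3 s1^-1 s4^-1 s4^-1 s2^-1]
Gen 7 (s1): push. Stack: [s2^-1 s3 s1^-1 s4^-1 s4^-1 s2^-1 s1]
Reduced word: s2^-1 s3 s1^-1 s4^-1 s4^-1 s2^-1 s1

Answer: no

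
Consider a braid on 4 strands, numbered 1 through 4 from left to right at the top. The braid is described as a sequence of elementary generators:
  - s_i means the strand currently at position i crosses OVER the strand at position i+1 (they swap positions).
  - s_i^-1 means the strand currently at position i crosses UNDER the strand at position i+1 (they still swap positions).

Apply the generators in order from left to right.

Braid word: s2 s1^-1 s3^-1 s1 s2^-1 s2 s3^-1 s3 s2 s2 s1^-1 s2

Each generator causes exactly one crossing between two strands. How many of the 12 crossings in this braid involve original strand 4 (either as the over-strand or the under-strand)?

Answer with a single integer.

Gen 1: crossing 2x3. Involves strand 4? no. Count so far: 0
Gen 2: crossing 1x3. Involves strand 4? no. Count so far: 0
Gen 3: crossing 2x4. Involves strand 4? yes. Count so far: 1
Gen 4: crossing 3x1. Involves strand 4? no. Count so far: 1
Gen 5: crossing 3x4. Involves strand 4? yes. Count so far: 2
Gen 6: crossing 4x3. Involves strand 4? yes. Count so far: 3
Gen 7: crossing 4x2. Involves strand 4? yes. Count so far: 4
Gen 8: crossing 2x4. Involves strand 4? yes. Count so far: 5
Gen 9: crossing 3x4. Involves strand 4? yes. Count so far: 6
Gen 10: crossing 4x3. Involves strand 4? yes. Count so far: 7
Gen 11: crossing 1x3. Involves strand 4? no. Count so far: 7
Gen 12: crossing 1x4. Involves strand 4? yes. Count so far: 8

Answer: 8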